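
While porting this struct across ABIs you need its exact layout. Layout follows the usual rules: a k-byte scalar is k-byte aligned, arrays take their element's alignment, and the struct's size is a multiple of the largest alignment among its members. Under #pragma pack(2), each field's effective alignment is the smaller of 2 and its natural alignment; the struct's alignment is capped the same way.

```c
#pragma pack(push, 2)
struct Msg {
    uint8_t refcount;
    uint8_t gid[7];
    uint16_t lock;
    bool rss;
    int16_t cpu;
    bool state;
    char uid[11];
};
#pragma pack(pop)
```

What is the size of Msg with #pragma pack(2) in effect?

26

refcount at 0 (size 1, align 1) → ends 1
gid at 1 (size 7, align 1) → ends 8
lock at 8 (size 2, align 2) → ends 10
rss at 10 (size 1, align 1) → ends 11
pad 1 to align 2 for cpu
cpu at 12 (size 2, align 2) → ends 14
state at 14 (size 1, align 1) → ends 15
uid at 15 (size 11, align 1) → ends 26
total 26 bytes, alignment 2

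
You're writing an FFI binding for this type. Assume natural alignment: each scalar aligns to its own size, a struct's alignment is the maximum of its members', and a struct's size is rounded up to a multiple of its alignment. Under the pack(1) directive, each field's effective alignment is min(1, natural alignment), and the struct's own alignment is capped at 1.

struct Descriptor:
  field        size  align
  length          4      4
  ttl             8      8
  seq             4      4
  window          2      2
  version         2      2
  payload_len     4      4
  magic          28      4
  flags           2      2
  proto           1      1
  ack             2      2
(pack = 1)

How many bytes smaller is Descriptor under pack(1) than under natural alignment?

7

natural layout:
  length at 0 (size 4, align 4) → ends 4
  pad 4 to align 8 for ttl
  ttl at 8 (size 8, align 8) → ends 16
  seq at 16 (size 4, align 4) → ends 20
  window at 20 (size 2, align 2) → ends 22
  version at 22 (size 2, align 2) → ends 24
  payload_len at 24 (size 4, align 4) → ends 28
  magic at 28 (size 28, align 4) → ends 56
  flags at 56 (size 2, align 2) → ends 58
  proto at 58 (size 1, align 1) → ends 59
  pad 1 to align 2 for ack
  ack at 60 (size 2, align 2) → ends 62
  tail pad 2 to reach multiple of 8
  total 64 bytes, alignment 8
packed(1) layout:
  length at 0 (size 4, align 1) → ends 4
  ttl at 4 (size 8, align 1) → ends 12
  seq at 12 (size 4, align 1) → ends 16
  window at 16 (size 2, align 1) → ends 18
  version at 18 (size 2, align 1) → ends 20
  payload_len at 20 (size 4, align 1) → ends 24
  magic at 24 (size 28, align 1) → ends 52
  flags at 52 (size 2, align 1) → ends 54
  proto at 54 (size 1, align 1) → ends 55
  ack at 55 (size 2, align 1) → ends 57
  total 57 bytes, alignment 1
64 − 57 = 7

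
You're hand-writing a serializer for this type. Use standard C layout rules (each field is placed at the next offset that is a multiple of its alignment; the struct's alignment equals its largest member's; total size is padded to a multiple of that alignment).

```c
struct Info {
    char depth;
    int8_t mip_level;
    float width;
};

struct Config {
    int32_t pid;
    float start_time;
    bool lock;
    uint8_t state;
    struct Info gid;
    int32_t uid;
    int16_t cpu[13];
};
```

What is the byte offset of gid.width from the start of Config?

Info: depth at 0 (size 1, align 1) → ends 1; mip_level at 1 (size 1, align 1) → ends 2; pad 2 to align 4 for width; width at 4 (size 4, align 4) → ends 8; total 8 bytes, alignment 4
pid at 0 (size 4, align 4) → ends 4
start_time at 4 (size 4, align 4) → ends 8
lock at 8 (size 1, align 1) → ends 9
state at 9 (size 1, align 1) → ends 10
pad 2 to align 4 for gid
gid at 12 (size 8, align 4) → ends 20
within Info: width at 4
12 + 4 = 16

16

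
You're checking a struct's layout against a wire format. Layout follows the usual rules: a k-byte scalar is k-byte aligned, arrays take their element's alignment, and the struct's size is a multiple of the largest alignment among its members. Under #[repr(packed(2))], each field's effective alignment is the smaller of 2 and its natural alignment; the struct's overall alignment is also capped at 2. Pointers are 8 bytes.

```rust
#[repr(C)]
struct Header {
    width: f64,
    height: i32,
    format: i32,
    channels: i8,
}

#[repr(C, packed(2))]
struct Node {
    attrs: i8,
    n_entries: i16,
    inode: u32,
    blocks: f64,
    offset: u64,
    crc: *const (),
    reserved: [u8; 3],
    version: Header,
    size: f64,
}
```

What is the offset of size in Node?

60

Header: 0..8  width  (8B, 8-aligned); 8..12  height  (4B, 4-aligned); 12..16  format  (4B, 4-aligned); 16..17  channels  (1B, 1-aligned); 17..24  -- tail padding (7B); sizeof = 24, alignof = 8
0..1  attrs  (1B, 1-aligned)
1..2  -- padding (1B)
2..4  n_entries  (2B, 2-aligned)
4..8  inode  (4B, 2-aligned)
8..16  blocks  (8B, 2-aligned)
16..24  offset  (8B, 2-aligned)
24..32  crc  (8B, 2-aligned)
32..35  reserved  (3B, 1-aligned)
35..36  -- padding (1B)
36..60  version  (24B, 2-aligned)
60..68  size  (8B, 2-aligned)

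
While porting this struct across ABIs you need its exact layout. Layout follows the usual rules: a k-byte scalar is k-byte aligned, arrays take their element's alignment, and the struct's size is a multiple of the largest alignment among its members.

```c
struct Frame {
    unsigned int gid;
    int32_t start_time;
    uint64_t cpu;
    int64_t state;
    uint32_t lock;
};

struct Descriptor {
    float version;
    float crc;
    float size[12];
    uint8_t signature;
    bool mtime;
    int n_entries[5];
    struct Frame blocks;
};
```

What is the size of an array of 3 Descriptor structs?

Frame: @0: gid [4B, align 4] → 4; @4: start_time [4B, align 4] → 8; @8: cpu [8B, align 8] → 16; @16: state [8B, align 8] → 24; @24: lock [4B, align 4] → 28; +4 tail pad (align 8); size 32, align 8
@0: version [4B, align 4] → 4
@4: crc [4B, align 4] → 8
@8: size [48B, align 4] → 56
@56: signature [1B, align 1] → 57
@57: mtime [1B, align 1] → 58
+2 pad (align 4)
@60: n_entries [20B, align 4] → 80
@80: blocks [32B, align 8] → 112
size 112, align 8
array of 3: 3 × 112 = 336

336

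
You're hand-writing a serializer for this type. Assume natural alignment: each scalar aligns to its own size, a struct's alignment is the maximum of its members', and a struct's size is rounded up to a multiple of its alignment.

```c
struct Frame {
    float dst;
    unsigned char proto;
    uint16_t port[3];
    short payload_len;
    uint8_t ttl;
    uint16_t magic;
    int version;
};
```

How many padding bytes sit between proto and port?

dst at 0 (size 4, align 4) → ends 4
proto at 4 (size 1, align 1) → ends 5
pad 1 to align 2 for port
port at 6 (size 6, align 2) → ends 12

1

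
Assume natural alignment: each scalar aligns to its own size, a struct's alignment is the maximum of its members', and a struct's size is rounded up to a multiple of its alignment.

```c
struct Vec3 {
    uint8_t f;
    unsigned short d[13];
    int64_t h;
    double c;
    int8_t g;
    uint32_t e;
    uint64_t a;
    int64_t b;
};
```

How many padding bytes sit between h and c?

0

0..1  f  (1B, 1-aligned)
1..2  -- padding (1B)
2..28  d  (26B, 2-aligned)
28..32  -- padding (4B)
32..40  h  (8B, 8-aligned)
40..48  c  (8B, 8-aligned)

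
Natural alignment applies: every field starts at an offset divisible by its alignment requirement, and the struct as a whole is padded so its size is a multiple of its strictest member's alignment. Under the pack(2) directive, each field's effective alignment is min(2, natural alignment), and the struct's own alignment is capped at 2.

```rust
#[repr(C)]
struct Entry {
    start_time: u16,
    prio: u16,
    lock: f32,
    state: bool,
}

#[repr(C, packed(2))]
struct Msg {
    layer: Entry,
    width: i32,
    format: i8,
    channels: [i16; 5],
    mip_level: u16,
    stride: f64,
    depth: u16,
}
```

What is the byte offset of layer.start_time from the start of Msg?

Entry: 0..2  start_time  (2B, 2-aligned); 2..4  prio  (2B, 2-aligned); 4..8  lock  (4B, 4-aligned); 8..9  state  (1B, 1-aligned); 9..12  -- tail padding (3B); sizeof = 12, alignof = 4
0..12  layer  (12B, 2-aligned)
within Entry: start_time at 0
0 + 0 = 0

0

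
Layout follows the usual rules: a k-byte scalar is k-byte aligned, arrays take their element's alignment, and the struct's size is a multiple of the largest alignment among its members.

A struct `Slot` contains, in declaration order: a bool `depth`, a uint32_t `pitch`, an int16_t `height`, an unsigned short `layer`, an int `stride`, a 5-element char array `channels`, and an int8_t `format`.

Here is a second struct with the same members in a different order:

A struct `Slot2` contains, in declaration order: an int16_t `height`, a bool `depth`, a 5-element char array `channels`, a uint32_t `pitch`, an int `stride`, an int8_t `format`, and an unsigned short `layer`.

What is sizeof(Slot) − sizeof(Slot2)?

4

@0: depth [1B, align 1] → 1
+3 pad (align 4)
@4: pitch [4B, align 4] → 8
@8: height [2B, align 2] → 10
@10: layer [2B, align 2] → 12
@12: stride [4B, align 4] → 16
@16: channels [5B, align 1] → 21
@21: format [1B, align 1] → 22
+2 tail pad (align 4)
size 24, align 4
— Slot2 —
@0: height [2B, align 2] → 2
@2: depth [1B, align 1] → 3
@3: channels [5B, align 1] → 8
@8: pitch [4B, align 4] → 12
@12: stride [4B, align 4] → 16
@16: format [1B, align 1] → 17
+1 pad (align 2)
@18: layer [2B, align 2] → 20
size 20, align 4
24 − 20 = 4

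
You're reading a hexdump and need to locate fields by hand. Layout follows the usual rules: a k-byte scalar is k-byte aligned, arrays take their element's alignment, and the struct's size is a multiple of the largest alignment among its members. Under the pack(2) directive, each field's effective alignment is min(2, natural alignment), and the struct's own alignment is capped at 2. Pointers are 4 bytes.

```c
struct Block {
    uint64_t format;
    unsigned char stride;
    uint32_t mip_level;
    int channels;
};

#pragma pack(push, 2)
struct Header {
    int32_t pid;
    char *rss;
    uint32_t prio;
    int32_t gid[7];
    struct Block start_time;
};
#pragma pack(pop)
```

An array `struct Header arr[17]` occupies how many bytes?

Block: format at 0 (size 8, align 8) → ends 8; stride at 8 (size 1, align 1) → ends 9; pad 3 to align 4 for mip_level; mip_level at 12 (size 4, align 4) → ends 16; channels at 16 (size 4, align 4) → ends 20; tail pad 4 to reach multiple of 8; total 24 bytes, alignment 8
pid at 0 (size 4, align 2) → ends 4
rss at 4 (size 4, align 2) → ends 8
prio at 8 (size 4, align 2) → ends 12
gid at 12 (size 28, align 2) → ends 40
start_time at 40 (size 24, align 2) → ends 64
total 64 bytes, alignment 2
array of 17: 17 × 64 = 1088

1088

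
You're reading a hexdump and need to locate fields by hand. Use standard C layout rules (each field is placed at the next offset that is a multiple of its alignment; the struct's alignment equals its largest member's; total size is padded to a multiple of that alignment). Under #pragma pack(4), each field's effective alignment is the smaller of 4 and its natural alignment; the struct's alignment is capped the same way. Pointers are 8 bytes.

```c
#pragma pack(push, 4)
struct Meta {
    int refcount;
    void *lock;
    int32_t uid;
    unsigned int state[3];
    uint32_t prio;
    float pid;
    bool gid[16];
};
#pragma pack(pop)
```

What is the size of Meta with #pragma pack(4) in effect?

@0: refcount [4B, align 4] → 4
@4: lock [8B, align 4] → 12
@12: uid [4B, align 4] → 16
@16: state [12B, align 4] → 28
@28: prio [4B, align 4] → 32
@32: pid [4B, align 4] → 36
@36: gid [16B, align 1] → 52
size 52, align 4

52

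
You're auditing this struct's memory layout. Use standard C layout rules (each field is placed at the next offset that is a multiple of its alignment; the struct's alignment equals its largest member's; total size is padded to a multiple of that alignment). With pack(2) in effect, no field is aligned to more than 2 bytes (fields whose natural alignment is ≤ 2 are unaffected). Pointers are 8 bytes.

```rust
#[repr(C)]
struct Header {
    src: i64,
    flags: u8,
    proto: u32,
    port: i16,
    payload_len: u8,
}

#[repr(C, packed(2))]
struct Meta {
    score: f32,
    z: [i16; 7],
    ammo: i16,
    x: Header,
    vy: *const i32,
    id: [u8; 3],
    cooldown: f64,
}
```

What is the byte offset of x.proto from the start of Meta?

32

Header: src at 0 (size 8, align 8) → ends 8; flags at 8 (size 1, align 1) → ends 9; pad 3 to align 4 for proto; proto at 12 (size 4, align 4) → ends 16; port at 16 (size 2, align 2) → ends 18; payload_len at 18 (size 1, align 1) → ends 19; tail pad 5 to reach multiple of 8; total 24 bytes, alignment 8
score at 0 (size 4, align 2) → ends 4
z at 4 (size 14, align 2) → ends 18
ammo at 18 (size 2, align 2) → ends 20
x at 20 (size 24, align 2) → ends 44
within Header: proto at 12
20 + 12 = 32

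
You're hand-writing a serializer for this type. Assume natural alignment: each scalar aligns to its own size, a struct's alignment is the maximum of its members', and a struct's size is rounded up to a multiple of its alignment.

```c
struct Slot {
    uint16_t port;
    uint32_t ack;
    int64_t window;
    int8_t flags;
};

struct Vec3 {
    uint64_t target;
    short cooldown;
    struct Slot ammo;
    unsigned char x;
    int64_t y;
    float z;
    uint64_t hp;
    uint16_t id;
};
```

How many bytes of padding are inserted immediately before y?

Slot: 0..2  port  (2B, 2-aligned); 2..4  -- padding (2B); 4..8  ack  (4B, 4-aligned); 8..16  window  (8B, 8-aligned); 16..17  flags  (1B, 1-aligned); 17..24  -- tail padding (7B); sizeof = 24, alignof = 8
0..8  target  (8B, 8-aligned)
8..10  cooldown  (2B, 2-aligned)
10..16  -- padding (6B)
16..40  ammo  (24B, 8-aligned)
40..41  x  (1B, 1-aligned)
41..48  -- padding (7B)
48..56  y  (8B, 8-aligned)

7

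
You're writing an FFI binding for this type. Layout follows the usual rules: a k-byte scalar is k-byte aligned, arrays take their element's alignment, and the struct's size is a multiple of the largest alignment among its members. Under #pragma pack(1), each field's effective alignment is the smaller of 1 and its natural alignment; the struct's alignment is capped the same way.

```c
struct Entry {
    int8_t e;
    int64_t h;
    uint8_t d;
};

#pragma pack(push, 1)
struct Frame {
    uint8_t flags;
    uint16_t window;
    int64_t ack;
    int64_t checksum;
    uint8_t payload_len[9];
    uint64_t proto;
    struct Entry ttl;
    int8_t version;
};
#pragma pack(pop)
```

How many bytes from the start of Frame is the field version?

Entry: e at 0 (size 1, align 1) → ends 1; pad 7 to align 8 for h; h at 8 (size 8, align 8) → ends 16; d at 16 (size 1, align 1) → ends 17; tail pad 7 to reach multiple of 8; total 24 bytes, alignment 8
flags at 0 (size 1, align 1) → ends 1
window at 1 (size 2, align 1) → ends 3
ack at 3 (size 8, align 1) → ends 11
checksum at 11 (size 8, align 1) → ends 19
payload_len at 19 (size 9, align 1) → ends 28
proto at 28 (size 8, align 1) → ends 36
ttl at 36 (size 24, align 1) → ends 60
version at 60 (size 1, align 1) → ends 61

60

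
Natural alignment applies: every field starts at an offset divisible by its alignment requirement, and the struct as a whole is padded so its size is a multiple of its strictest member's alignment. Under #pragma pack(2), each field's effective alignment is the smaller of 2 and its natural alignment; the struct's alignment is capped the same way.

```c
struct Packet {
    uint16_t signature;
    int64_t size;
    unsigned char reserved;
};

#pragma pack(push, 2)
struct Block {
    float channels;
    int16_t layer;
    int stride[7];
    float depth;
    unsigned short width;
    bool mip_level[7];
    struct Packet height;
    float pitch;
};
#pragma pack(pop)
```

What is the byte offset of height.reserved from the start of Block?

64

Packet: @0: signature [2B, align 2] → 2; +6 pad (align 8); @8: size [8B, align 8] → 16; @16: reserved [1B, align 1] → 17; +7 tail pad (align 8); size 24, align 8
@0: channels [4B, align 2] → 4
@4: layer [2B, align 2] → 6
@6: stride [28B, align 2] → 34
@34: depth [4B, align 2] → 38
@38: width [2B, align 2] → 40
@40: mip_level [7B, align 1] → 47
+1 pad (align 2)
@48: height [24B, align 2] → 72
within Packet: reserved at 16
48 + 16 = 64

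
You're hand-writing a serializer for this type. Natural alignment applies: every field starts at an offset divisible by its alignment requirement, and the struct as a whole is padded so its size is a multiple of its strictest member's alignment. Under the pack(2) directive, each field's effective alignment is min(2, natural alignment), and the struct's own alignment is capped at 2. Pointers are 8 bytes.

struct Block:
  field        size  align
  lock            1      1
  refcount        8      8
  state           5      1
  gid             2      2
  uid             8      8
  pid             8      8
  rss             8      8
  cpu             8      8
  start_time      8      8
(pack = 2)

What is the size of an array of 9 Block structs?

522

lock at 0 (size 1, align 1) → ends 1
pad 1 to align 2 for refcount
refcount at 2 (size 8, align 2) → ends 10
state at 10 (size 5, align 1) → ends 15
pad 1 to align 2 for gid
gid at 16 (size 2, align 2) → ends 18
uid at 18 (size 8, align 2) → ends 26
pid at 26 (size 8, align 2) → ends 34
rss at 34 (size 8, align 2) → ends 42
cpu at 42 (size 8, align 2) → ends 50
start_time at 50 (size 8, align 2) → ends 58
total 58 bytes, alignment 2
array of 9: 9 × 58 = 522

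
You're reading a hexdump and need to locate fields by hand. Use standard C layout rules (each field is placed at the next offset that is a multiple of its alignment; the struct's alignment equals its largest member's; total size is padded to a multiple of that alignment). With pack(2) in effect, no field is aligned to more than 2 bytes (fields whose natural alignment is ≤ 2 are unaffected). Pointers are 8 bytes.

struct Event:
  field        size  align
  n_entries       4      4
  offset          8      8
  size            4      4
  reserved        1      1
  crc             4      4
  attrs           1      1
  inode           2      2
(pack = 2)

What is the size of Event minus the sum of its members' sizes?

0..4  n_entries  (4B, 2-aligned)
4..12  offset  (8B, 2-aligned)
12..16  size  (4B, 2-aligned)
16..17  reserved  (1B, 1-aligned)
17..18  -- padding (1B)
18..22  crc  (4B, 2-aligned)
22..23  attrs  (1B, 1-aligned)
23..24  -- padding (1B)
24..26  inode  (2B, 2-aligned)
sizeof = 26, alignof = 2
data bytes 24, size 26 → padding 2

2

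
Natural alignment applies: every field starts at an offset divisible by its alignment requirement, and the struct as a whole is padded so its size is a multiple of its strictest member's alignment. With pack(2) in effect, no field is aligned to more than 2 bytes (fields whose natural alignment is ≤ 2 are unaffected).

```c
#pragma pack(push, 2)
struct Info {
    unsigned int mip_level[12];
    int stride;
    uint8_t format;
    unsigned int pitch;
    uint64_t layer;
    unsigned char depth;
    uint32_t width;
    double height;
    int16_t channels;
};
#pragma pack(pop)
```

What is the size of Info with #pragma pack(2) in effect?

82

0..48  mip_level  (48B, 2-aligned)
48..52  stride  (4B, 2-aligned)
52..53  format  (1B, 1-aligned)
53..54  -- padding (1B)
54..58  pitch  (4B, 2-aligned)
58..66  layer  (8B, 2-aligned)
66..67  depth  (1B, 1-aligned)
67..68  -- padding (1B)
68..72  width  (4B, 2-aligned)
72..80  height  (8B, 2-aligned)
80..82  channels  (2B, 2-aligned)
sizeof = 82, alignof = 2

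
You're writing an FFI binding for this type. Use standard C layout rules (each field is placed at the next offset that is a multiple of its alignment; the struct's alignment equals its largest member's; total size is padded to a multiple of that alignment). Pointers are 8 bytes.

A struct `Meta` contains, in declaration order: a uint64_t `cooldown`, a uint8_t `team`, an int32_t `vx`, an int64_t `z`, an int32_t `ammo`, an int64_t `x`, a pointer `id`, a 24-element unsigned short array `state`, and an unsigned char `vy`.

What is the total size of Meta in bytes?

104 bytes

@0: cooldown [8B, align 8] → 8
@8: team [1B, align 1] → 9
+3 pad (align 4)
@12: vx [4B, align 4] → 16
@16: z [8B, align 8] → 24
@24: ammo [4B, align 4] → 28
+4 pad (align 8)
@32: x [8B, align 8] → 40
@40: id [8B, align 8] → 48
@48: state [48B, align 2] → 96
@96: vy [1B, align 1] → 97
+7 tail pad (align 8)
size 104, align 8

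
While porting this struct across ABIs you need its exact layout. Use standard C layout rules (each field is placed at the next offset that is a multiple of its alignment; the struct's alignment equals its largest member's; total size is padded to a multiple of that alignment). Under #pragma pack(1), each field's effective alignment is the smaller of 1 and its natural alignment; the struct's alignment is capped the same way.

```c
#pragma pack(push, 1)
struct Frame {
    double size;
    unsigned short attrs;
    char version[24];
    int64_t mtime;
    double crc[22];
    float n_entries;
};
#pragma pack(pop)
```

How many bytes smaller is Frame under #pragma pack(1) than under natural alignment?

natural layout:
  0..8  size  (8B, 8-aligned)
  8..10  attrs  (2B, 2-aligned)
  10..34  version  (24B, 1-aligned)
  34..40  -- padding (6B)
  40..48  mtime  (8B, 8-aligned)
  48..224  crc  (176B, 8-aligned)
  224..228  n_entries  (4B, 4-aligned)
  228..232  -- tail padding (4B)
  sizeof = 232, alignof = 8
packed(1) layout:
  0..8  size  (8B, 1-aligned)
  8..10  attrs  (2B, 1-aligned)
  10..34  version  (24B, 1-aligned)
  34..42  mtime  (8B, 1-aligned)
  42..218  crc  (176B, 1-aligned)
  218..222  n_entries  (4B, 1-aligned)
  sizeof = 222, alignof = 1
232 − 222 = 10

10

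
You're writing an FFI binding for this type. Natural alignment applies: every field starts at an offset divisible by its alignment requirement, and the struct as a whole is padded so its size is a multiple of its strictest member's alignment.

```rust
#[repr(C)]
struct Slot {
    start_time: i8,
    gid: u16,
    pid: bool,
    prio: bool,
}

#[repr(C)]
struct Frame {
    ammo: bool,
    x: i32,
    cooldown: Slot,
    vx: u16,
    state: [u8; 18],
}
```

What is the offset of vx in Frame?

Slot: start_time at 0 (size 1, align 1) → ends 1; pad 1 to align 2 for gid; gid at 2 (size 2, align 2) → ends 4; pid at 4 (size 1, align 1) → ends 5; prio at 5 (size 1, align 1) → ends 6; total 6 bytes, alignment 2
ammo at 0 (size 1, align 1) → ends 1
pad 3 to align 4 for x
x at 4 (size 4, align 4) → ends 8
cooldown at 8 (size 6, align 2) → ends 14
vx at 14 (size 2, align 2) → ends 16

14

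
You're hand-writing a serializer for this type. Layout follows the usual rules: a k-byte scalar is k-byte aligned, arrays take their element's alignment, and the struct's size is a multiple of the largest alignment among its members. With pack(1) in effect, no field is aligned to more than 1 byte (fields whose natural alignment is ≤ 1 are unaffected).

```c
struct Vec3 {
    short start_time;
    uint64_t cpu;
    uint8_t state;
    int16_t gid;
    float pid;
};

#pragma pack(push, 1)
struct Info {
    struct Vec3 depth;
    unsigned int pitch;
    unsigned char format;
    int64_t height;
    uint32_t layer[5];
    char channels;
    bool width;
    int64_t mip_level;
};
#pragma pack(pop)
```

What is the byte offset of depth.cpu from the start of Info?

Vec3: 0..2  start_time  (2B, 2-aligned); 2..8  -- padding (6B); 8..16  cpu  (8B, 8-aligned); 16..17  state  (1B, 1-aligned); 17..18  -- padding (1B); 18..20  gid  (2B, 2-aligned); 20..24  pid  (4B, 4-aligned); sizeof = 24, alignof = 8
0..24  depth  (24B, 1-aligned)
within Vec3: cpu at 8
0 + 8 = 8

8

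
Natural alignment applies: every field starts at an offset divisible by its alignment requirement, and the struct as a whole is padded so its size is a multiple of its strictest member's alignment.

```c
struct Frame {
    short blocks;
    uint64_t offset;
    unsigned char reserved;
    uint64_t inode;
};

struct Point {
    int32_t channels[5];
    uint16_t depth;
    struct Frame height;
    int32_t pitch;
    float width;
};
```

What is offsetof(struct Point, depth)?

20

Frame: blocks at 0 (size 2, align 2) → ends 2; pad 6 to align 8 for offset; offset at 8 (size 8, align 8) → ends 16; reserved at 16 (size 1, align 1) → ends 17; pad 7 to align 8 for inode; inode at 24 (size 8, align 8) → ends 32; total 32 bytes, alignment 8
channels at 0 (size 20, align 4) → ends 20
depth at 20 (size 2, align 2) → ends 22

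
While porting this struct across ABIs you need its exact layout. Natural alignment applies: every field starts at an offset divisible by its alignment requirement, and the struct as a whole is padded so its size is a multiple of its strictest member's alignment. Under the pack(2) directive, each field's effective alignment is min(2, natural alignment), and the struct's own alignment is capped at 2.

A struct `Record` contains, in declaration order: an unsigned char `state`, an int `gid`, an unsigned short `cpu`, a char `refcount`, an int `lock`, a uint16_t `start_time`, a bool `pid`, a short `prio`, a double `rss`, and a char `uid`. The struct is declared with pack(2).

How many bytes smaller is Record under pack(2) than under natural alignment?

natural layout:
  state at 0 (size 1, align 1) → ends 1
  pad 3 to align 4 for gid
  gid at 4 (size 4, align 4) → ends 8
  cpu at 8 (size 2, align 2) → ends 10
  refcount at 10 (size 1, align 1) → ends 11
  pad 1 to align 4 for lock
  lock at 12 (size 4, align 4) → ends 16
  start_time at 16 (size 2, align 2) → ends 18
  pid at 18 (size 1, align 1) → ends 19
  pad 1 to align 2 for prio
  prio at 20 (size 2, align 2) → ends 22
  pad 2 to align 8 for rss
  rss at 24 (size 8, align 8) → ends 32
  uid at 32 (size 1, align 1) → ends 33
  tail pad 7 to reach multiple of 8
  total 40 bytes, alignment 8
packed(2) layout:
  state at 0 (size 1, align 1) → ends 1
  pad 1 to align 2 for gid
  gid at 2 (size 4, align 2) → ends 6
  cpu at 6 (size 2, align 2) → ends 8
  refcount at 8 (size 1, align 1) → ends 9
  pad 1 to align 2 for lock
  lock at 10 (size 4, align 2) → ends 14
  start_time at 14 (size 2, align 2) → ends 16
  pid at 16 (size 1, align 1) → ends 17
  pad 1 to align 2 for prio
  prio at 18 (size 2, align 2) → ends 20
  rss at 20 (size 8, align 2) → ends 28
  uid at 28 (size 1, align 1) → ends 29
  tail pad 1 to reach multiple of 2
  total 30 bytes, alignment 2
40 − 30 = 10

10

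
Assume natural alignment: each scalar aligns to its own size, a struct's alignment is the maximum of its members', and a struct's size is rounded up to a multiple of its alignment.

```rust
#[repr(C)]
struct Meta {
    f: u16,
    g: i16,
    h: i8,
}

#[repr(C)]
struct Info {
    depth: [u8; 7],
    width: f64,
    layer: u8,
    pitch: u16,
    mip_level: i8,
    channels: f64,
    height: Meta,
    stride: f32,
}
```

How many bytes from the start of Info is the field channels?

Meta: 0..2  f  (2B, 2-aligned); 2..4  g  (2B, 2-aligned); 4..5  h  (1B, 1-aligned); 5..6  -- tail padding (1B); sizeof = 6, alignof = 2
0..7  depth  (7B, 1-aligned)
7..8  -- padding (1B)
8..16  width  (8B, 8-aligned)
16..17  layer  (1B, 1-aligned)
17..18  -- padding (1B)
18..20  pitch  (2B, 2-aligned)
20..21  mip_level  (1B, 1-aligned)
21..24  -- padding (3B)
24..32  channels  (8B, 8-aligned)

24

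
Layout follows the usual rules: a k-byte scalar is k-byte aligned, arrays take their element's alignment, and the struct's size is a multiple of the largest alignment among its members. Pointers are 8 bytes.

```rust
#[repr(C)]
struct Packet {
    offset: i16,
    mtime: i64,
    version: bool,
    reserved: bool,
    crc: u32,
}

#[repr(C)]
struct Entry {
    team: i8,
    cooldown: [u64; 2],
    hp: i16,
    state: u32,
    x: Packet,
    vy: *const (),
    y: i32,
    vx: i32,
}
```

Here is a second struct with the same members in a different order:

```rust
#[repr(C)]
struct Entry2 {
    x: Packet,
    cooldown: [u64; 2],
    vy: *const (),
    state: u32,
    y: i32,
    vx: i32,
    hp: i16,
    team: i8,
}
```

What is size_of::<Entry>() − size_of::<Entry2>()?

Packet: @0: offset [2B, align 2] → 2; +6 pad (align 8); @8: mtime [8B, align 8] → 16; @16: version [1B, align 1] → 17; @17: reserved [1B, align 1] → 18; +2 pad (align 4); @20: crc [4B, align 4] → 24; size 24, align 8
@0: team [1B, align 1] → 1
+7 pad (align 8)
@8: cooldown [16B, align 8] → 24
@24: hp [2B, align 2] → 26
+2 pad (align 4)
@28: state [4B, align 4] → 32
@32: x [24B, align 8] → 56
@56: vy [8B, align 8] → 64
@64: y [4B, align 4] → 68
@68: vx [4B, align 4] → 72
size 72, align 8
— Entry2 —
@0: x [24B, align 8] → 24
@24: cooldown [16B, align 8] → 40
@40: vy [8B, align 8] → 48
@48: state [4B, align 4] → 52
@52: y [4B, align 4] → 56
@56: vx [4B, align 4] → 60
@60: hp [2B, align 2] → 62
@62: team [1B, align 1] → 63
+1 tail pad (align 8)
size 64, align 8
72 − 64 = 8

8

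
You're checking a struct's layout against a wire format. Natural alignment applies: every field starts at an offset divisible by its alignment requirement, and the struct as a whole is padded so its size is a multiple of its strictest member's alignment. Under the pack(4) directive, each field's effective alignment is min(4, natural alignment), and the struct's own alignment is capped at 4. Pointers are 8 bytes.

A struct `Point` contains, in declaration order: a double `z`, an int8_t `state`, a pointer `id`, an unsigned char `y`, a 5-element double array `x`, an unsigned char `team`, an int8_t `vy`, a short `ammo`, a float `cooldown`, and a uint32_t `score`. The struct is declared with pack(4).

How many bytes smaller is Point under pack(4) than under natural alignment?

12

natural layout:
  z at 0 (size 8, align 8) → ends 8
  state at 8 (size 1, align 1) → ends 9
  pad 7 to align 8 for id
  id at 16 (size 8, align 8) → ends 24
  y at 24 (size 1, align 1) → ends 25
  pad 7 to align 8 for x
  x at 32 (size 40, align 8) → ends 72
  team at 72 (size 1, align 1) → ends 73
  vy at 73 (size 1, align 1) → ends 74
  ammo at 74 (size 2, align 2) → ends 76
  cooldown at 76 (size 4, align 4) → ends 80
  score at 80 (size 4, align 4) → ends 84
  tail pad 4 to reach multiple of 8
  total 88 bytes, alignment 8
packed(4) layout:
  z at 0 (size 8, align 4) → ends 8
  state at 8 (size 1, align 1) → ends 9
  pad 3 to align 4 for id
  id at 12 (size 8, align 4) → ends 20
  y at 20 (size 1, align 1) → ends 21
  pad 3 to align 4 for x
  x at 24 (size 40, align 4) → ends 64
  team at 64 (size 1, align 1) → ends 65
  vy at 65 (size 1, align 1) → ends 66
  ammo at 66 (size 2, align 2) → ends 68
  cooldown at 68 (size 4, align 4) → ends 72
  score at 72 (size 4, align 4) → ends 76
  total 76 bytes, alignment 4
88 − 76 = 12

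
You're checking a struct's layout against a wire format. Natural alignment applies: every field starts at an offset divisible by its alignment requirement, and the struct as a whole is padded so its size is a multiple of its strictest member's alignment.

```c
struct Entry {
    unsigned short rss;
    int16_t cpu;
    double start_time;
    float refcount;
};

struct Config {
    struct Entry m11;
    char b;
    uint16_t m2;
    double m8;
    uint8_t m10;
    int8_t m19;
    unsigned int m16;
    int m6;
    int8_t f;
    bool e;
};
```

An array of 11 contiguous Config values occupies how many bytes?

616

Entry: rss at 0 (size 2, align 2) → ends 2; cpu at 2 (size 2, align 2) → ends 4; pad 4 to align 8 for start_time; start_time at 8 (size 8, align 8) → ends 16; refcount at 16 (size 4, align 4) → ends 20; tail pad 4 to reach multiple of 8; total 24 bytes, alignment 8
m11 at 0 (size 24, align 8) → ends 24
b at 24 (size 1, align 1) → ends 25
pad 1 to align 2 for m2
m2 at 26 (size 2, align 2) → ends 28
pad 4 to align 8 for m8
m8 at 32 (size 8, align 8) → ends 40
m10 at 40 (size 1, align 1) → ends 41
m19 at 41 (size 1, align 1) → ends 42
pad 2 to align 4 for m16
m16 at 44 (size 4, align 4) → ends 48
m6 at 48 (size 4, align 4) → ends 52
f at 52 (size 1, align 1) → ends 53
e at 53 (size 1, align 1) → ends 54
tail pad 2 to reach multiple of 8
total 56 bytes, alignment 8
array of 11: 11 × 56 = 616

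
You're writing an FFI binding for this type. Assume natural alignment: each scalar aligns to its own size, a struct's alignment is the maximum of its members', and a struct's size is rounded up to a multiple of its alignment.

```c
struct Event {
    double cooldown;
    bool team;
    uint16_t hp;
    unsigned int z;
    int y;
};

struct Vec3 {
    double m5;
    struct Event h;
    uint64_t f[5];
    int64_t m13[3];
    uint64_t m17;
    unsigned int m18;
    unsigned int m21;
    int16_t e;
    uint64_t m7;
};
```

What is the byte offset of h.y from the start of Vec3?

Event: cooldown at 0 (size 8, align 8) → ends 8; team at 8 (size 1, align 1) → ends 9; pad 1 to align 2 for hp; hp at 10 (size 2, align 2) → ends 12; z at 12 (size 4, align 4) → ends 16; y at 16 (size 4, align 4) → ends 20; tail pad 4 to reach multiple of 8; total 24 bytes, alignment 8
m5 at 0 (size 8, align 8) → ends 8
h at 8 (size 24, align 8) → ends 32
within Event: y at 16
8 + 16 = 24

24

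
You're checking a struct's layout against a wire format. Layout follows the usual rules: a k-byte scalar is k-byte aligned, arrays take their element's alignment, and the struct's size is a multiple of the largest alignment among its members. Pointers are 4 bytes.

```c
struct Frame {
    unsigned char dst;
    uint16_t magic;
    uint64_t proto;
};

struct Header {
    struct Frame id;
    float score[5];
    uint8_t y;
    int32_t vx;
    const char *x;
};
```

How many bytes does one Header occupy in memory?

48 bytes

Frame: 0..1  dst  (1B, 1-aligned); 1..2  -- padding (1B); 2..4  magic  (2B, 2-aligned); 4..8  -- padding (4B); 8..16  proto  (8B, 8-aligned); sizeof = 16, alignof = 8
0..16  id  (16B, 8-aligned)
16..36  score  (20B, 4-aligned)
36..37  y  (1B, 1-aligned)
37..40  -- padding (3B)
40..44  vx  (4B, 4-aligned)
44..48  x  (4B, 4-aligned)
sizeof = 48, alignof = 8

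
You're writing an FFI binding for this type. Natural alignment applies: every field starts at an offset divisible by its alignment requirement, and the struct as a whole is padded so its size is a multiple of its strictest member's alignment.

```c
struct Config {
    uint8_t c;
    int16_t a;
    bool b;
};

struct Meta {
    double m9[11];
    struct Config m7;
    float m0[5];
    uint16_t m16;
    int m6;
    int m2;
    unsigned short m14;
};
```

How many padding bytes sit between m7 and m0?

Config: @0: c [1B, align 1] → 1; +1 pad (align 2); @2: a [2B, align 2] → 4; @4: b [1B, align 1] → 5; +1 tail pad (align 2); size 6, align 2
@0: m9 [88B, align 8] → 88
@88: m7 [6B, align 2] → 94
+2 pad (align 4)
@96: m0 [20B, align 4] → 116

2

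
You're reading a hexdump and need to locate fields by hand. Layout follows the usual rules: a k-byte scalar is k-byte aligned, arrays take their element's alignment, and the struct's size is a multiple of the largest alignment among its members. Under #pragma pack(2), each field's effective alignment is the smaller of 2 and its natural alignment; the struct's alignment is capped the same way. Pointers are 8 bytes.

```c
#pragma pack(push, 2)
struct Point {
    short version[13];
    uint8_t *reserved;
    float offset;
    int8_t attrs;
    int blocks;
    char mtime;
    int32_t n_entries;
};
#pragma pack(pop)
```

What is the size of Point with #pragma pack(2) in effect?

50

0..26  version  (26B, 2-aligned)
26..34  reserved  (8B, 2-aligned)
34..38  offset  (4B, 2-aligned)
38..39  attrs  (1B, 1-aligned)
39..40  -- padding (1B)
40..44  blocks  (4B, 2-aligned)
44..45  mtime  (1B, 1-aligned)
45..46  -- padding (1B)
46..50  n_entries  (4B, 2-aligned)
sizeof = 50, alignof = 2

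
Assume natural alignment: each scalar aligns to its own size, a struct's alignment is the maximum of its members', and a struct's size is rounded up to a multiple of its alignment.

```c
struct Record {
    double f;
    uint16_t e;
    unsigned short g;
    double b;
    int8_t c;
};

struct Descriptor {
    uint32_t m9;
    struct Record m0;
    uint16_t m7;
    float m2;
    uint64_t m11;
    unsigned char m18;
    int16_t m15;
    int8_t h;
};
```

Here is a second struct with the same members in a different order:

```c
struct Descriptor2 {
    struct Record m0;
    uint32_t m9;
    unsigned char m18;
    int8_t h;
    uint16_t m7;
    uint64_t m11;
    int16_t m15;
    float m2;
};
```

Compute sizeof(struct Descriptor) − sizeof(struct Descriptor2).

8

Record: f at 0 (size 8, align 8) → ends 8; e at 8 (size 2, align 2) → ends 10; g at 10 (size 2, align 2) → ends 12; pad 4 to align 8 for b; b at 16 (size 8, align 8) → ends 24; c at 24 (size 1, align 1) → ends 25; tail pad 7 to reach multiple of 8; total 32 bytes, alignment 8
m9 at 0 (size 4, align 4) → ends 4
pad 4 to align 8 for m0
m0 at 8 (size 32, align 8) → ends 40
m7 at 40 (size 2, align 2) → ends 42
pad 2 to align 4 for m2
m2 at 44 (size 4, align 4) → ends 48
m11 at 48 (size 8, align 8) → ends 56
m18 at 56 (size 1, align 1) → ends 57
pad 1 to align 2 for m15
m15 at 58 (size 2, align 2) → ends 60
h at 60 (size 1, align 1) → ends 61
tail pad 3 to reach multiple of 8
total 64 bytes, alignment 8
— Descriptor2 —
m0 at 0 (size 32, align 8) → ends 32
m9 at 32 (size 4, align 4) → ends 36
m18 at 36 (size 1, align 1) → ends 37
h at 37 (size 1, align 1) → ends 38
m7 at 38 (size 2, align 2) → ends 40
m11 at 40 (size 8, align 8) → ends 48
m15 at 48 (size 2, align 2) → ends 50
pad 2 to align 4 for m2
m2 at 52 (size 4, align 4) → ends 56
total 56 bytes, alignment 8
64 − 56 = 8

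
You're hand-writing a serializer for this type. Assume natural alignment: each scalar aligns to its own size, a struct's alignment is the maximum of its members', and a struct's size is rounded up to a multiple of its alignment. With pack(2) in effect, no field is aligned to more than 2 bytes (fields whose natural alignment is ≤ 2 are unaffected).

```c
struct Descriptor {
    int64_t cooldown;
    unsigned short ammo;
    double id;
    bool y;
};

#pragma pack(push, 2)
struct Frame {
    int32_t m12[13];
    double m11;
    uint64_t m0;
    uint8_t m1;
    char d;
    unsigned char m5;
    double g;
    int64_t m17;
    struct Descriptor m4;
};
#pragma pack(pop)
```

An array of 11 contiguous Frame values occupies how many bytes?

1320

Descriptor: 0..8  cooldown  (8B, 8-aligned); 8..10  ammo  (2B, 2-aligned); 10..16  -- padding (6B); 16..24  id  (8B, 8-aligned); 24..25  y  (1B, 1-aligned); 25..32  -- tail padding (7B); sizeof = 32, alignof = 8
0..52  m12  (52B, 2-aligned)
52..60  m11  (8B, 2-aligned)
60..68  m0  (8B, 2-aligned)
68..69  m1  (1B, 1-aligned)
69..70  d  (1B, 1-aligned)
70..71  m5  (1B, 1-aligned)
71..72  -- padding (1B)
72..80  g  (8B, 2-aligned)
80..88  m17  (8B, 2-aligned)
88..120  m4  (32B, 2-aligned)
sizeof = 120, alignof = 2
array of 11: 11 × 120 = 1320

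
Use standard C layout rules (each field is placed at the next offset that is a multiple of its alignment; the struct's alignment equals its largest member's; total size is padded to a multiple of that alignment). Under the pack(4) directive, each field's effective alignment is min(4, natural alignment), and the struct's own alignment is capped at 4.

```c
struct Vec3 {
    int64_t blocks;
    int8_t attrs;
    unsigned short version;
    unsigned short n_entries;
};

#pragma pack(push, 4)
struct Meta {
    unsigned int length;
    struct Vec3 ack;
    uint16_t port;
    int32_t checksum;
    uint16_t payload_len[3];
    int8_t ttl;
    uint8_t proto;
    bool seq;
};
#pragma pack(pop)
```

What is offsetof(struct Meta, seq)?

36

Vec3: 0..8  blocks  (8B, 8-aligned); 8..9  attrs  (1B, 1-aligned); 9..10  -- padding (1B); 10..12  version  (2B, 2-aligned); 12..14  n_entries  (2B, 2-aligned); 14..16  -- tail padding (2B); sizeof = 16, alignof = 8
0..4  length  (4B, 4-aligned)
4..20  ack  (16B, 4-aligned)
20..22  port  (2B, 2-aligned)
22..24  -- padding (2B)
24..28  checksum  (4B, 4-aligned)
28..34  payload_len  (6B, 2-aligned)
34..35  ttl  (1B, 1-aligned)
35..36  proto  (1B, 1-aligned)
36..37  seq  (1B, 1-aligned)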